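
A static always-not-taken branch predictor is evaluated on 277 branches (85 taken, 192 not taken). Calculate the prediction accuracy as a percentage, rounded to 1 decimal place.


Predictor: always-not-taken
Correct predictions = 192
Accuracy = 192 / 277 * 100 = 69.3%

69.3


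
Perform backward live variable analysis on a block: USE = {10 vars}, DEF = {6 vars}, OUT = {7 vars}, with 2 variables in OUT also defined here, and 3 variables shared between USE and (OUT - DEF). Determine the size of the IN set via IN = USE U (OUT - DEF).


OUT - DEF: 7 - 2 = 5
|IN| = |USE| + |OUT - DEF| - |USE ∩ (OUT - DEF)| = 10 + 5 - 3 = 12

12


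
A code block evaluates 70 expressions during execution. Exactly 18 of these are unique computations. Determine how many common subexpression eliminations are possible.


CSE count = total expressions - unique expressions
= 70 - 18 = 52

52


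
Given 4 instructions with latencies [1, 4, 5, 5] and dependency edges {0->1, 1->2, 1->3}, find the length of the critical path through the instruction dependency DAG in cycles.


Compute longest path through dependency graph: dist(Ik) = max over predecessors of dist + latency(Ik).
dist(I0) = latency 1 = 1
dist(I1) = dist(I0) + 4 = 1 + 4 = 5
dist(I2) = dist(I1) + 5 = 5 + 5 = 10
dist(I3) = dist(I1) + 5 = 5 + 5 = 10
Critical path = max dist = 10

10


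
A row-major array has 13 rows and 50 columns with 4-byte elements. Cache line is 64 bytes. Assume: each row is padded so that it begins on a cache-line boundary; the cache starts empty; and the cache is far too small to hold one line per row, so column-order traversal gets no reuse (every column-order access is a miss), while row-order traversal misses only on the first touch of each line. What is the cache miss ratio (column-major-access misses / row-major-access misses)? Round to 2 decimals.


Each row occupies 50 * 4 = 200 bytes and starts on a line boundary, so it spans ceil(200 / 64) = 4 cache lines.
Row-major traversal misses (one per line touched): 13 * ceil(50 * 4 / 64) = 52
Column-major traversal misses (no reuse, every access misses): 13 * 50 = 650
Ratio = 650 / 52 = 12.5

12.5


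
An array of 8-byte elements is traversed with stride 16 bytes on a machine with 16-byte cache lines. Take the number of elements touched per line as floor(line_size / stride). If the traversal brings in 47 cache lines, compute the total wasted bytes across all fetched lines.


Elements per line = floor(16 / 16) = 1
Bytes used per line = 1 * 8 = 8
Wasted per line = 16 - 8 = 8
Total wasted = 8 * 47 = 376

376


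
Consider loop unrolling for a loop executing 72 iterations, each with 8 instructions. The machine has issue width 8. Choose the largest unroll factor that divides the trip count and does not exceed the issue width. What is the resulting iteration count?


Largest divisor of 72 <= 8 is 8
New iterations = 72 / 8 = 9

9


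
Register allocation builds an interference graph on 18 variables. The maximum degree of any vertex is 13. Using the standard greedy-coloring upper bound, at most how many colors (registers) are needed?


Greedy coloring never needs more than (max_degree + 1) colors: when coloring a vertex, at most max_degree neighbors are already colored.
Upper bound = 13 + 1 = 14

14


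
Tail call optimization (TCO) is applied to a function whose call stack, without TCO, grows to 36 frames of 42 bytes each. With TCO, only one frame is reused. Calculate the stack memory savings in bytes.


Without TCO: 36 * 42 = 1512 bytes
With TCO: reuse 1 frame = 42 bytes
Savings = 1512 - 42 = 1470

1470


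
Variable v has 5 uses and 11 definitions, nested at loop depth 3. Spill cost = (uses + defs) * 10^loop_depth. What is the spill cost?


uses + defs = 5 + 11 = 16
10^3 = 1000
Spill cost = 16 * 1000 = 16000

16000


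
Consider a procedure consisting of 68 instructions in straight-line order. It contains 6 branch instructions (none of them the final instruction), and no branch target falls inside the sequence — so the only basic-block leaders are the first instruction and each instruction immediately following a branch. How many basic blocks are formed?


With no in-sequence branch targets, the leaders are the first instruction plus the instruction after each branch.
Number of basic blocks = branches + 1
= 6 + 1 = 7

7


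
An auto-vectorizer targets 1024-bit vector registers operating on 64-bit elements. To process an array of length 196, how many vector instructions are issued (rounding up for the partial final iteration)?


Width = 1024 / 64 = 16 elements per vector op
Iterations = ceil(196 / 16) = 13

13


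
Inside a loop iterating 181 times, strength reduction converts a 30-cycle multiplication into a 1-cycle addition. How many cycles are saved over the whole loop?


Per-iteration saving = 30 - 1 = 29
Total saved = 181 * 29 = 5249

5249


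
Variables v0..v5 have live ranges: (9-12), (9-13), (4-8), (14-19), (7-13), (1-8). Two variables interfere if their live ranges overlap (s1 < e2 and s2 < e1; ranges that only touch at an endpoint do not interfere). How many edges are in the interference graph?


Check all pairs for overlapping intervals.
Two intervals (s1,e1) and (s2,e2) overlap if s1 < e2 and s2 < e1.
v0 (9-12) vs v1..v5: overlaps v1, v4 -> 2
v1 (9-13) vs v2..v5: overlaps v4 -> 1
v2 (4-8) vs v3..v5: overlaps v4, v5 -> 2
v3 (14-19) vs v4..v5: overlaps none -> 0
v4 (7-13) vs v5: overlaps v5 -> 1
Total overlapping pairs = 2 + 1 + 2 + 0 + 1 = 6

6


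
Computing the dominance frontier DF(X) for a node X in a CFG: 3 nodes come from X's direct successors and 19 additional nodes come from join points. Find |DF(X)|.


DF(X) = direct successor contributions + join point contributions
= 3 + 19 = 22

22


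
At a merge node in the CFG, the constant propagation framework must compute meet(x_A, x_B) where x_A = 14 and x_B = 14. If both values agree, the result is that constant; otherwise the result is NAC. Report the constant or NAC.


Meet operation: if both paths give the same constant, result is that constant; if they differ, result is NAC (not-a-constant).
Path A: 14, Path B: 14 -> equal
Result: constant -> 14

14


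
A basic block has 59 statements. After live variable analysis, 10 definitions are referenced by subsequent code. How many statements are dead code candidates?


Dead code = total statements - live definitions
= 59 - 10 = 49

49


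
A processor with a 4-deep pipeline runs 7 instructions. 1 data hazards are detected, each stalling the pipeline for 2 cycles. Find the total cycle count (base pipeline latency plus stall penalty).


Base cycles = 4 + 7 - 1 = 10
Total stalls = 1 * 2 = 2
Total = 10 + 2 = 12

12


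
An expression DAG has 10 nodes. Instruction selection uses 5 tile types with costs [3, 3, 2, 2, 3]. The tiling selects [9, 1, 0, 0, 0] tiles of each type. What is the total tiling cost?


Total cost = sum(count_i * cost_i)
= 9*3 + 1*3 + 0*2 + 0*2 + 0*3
= 30

30


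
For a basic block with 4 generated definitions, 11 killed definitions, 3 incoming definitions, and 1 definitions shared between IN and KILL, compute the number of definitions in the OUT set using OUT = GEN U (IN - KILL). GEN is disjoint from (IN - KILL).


IN - KILL: 3 - 1 = 2 surviving definitions
OUT = GEN + surviving = 4 + 2 = 6

6


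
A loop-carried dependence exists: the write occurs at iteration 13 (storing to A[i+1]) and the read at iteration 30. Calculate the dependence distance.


Distance = read iteration - write iteration
= 30 - 13 = 17

17


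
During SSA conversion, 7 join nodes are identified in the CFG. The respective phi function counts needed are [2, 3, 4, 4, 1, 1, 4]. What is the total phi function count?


Total phi functions = sum of phi functions at each join node
= 2 + 3 + 4 + 4 + 1 + 1 + 4 = 19

19


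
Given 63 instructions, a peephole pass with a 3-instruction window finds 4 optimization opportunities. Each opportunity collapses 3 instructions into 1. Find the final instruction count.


Each match removes 2 instructions.
Total removed = 4 * 2 = 8
Remaining = 63 - 8 = 55

55


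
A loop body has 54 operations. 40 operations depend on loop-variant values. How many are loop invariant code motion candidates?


Invariant candidates = total - loop-dependent
= 54 - 40 = 14

14


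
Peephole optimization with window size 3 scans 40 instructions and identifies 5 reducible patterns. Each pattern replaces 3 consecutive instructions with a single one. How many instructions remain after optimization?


Each match removes 2 instructions.
Total removed = 5 * 2 = 10
Remaining = 40 - 10 = 30

30


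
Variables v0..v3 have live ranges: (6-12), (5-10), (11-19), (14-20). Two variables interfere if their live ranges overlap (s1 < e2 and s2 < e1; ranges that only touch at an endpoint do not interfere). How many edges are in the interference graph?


Check all pairs for overlapping intervals.
Two intervals (s1,e1) and (s2,e2) overlap if s1 < e2 and s2 < e1.
v0 (6-12) vs v1..v3: overlaps v1, v2 -> 2
v1 (5-10) vs v2..v3: overlaps none -> 0
v2 (11-19) vs v3: overlaps v3 -> 1
Total overlapping pairs = 2 + 0 + 1 = 3

3


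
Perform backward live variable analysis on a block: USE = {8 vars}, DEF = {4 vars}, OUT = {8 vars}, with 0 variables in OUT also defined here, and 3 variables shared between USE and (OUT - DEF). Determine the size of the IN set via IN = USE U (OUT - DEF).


OUT - DEF: 8 - 0 = 8
|IN| = |USE| + |OUT - DEF| - |USE ∩ (OUT - DEF)| = 8 + 8 - 3 = 13

13


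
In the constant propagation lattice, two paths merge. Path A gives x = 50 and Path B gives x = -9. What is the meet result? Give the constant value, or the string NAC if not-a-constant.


Meet operation: if both paths give the same constant, result is that constant; if they differ, result is NAC (not-a-constant).
Path A: 50, Path B: -9 -> differ
Result: not-a-constant -> NAC

NAC


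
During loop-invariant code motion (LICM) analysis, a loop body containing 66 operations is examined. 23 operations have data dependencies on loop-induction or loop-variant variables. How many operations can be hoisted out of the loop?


Invariant candidates = total - loop-dependent
= 66 - 23 = 43

43


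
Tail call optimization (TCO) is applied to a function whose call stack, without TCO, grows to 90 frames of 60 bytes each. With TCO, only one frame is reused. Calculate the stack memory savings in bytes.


Without TCO: 90 * 60 = 5400 bytes
With TCO: reuse 1 frame = 60 bytes
Savings = 5400 - 60 = 5340

5340


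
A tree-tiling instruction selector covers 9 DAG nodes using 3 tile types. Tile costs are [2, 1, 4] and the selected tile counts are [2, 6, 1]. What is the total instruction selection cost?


Total cost = sum(count_i * cost_i)
= 2*2 + 6*1 + 1*4
= 14

14


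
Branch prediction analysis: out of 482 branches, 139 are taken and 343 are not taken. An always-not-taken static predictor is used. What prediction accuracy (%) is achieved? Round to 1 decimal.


Predictor: always-not-taken
Correct predictions = 343
Accuracy = 343 / 482 * 100 = 71.2%

71.2


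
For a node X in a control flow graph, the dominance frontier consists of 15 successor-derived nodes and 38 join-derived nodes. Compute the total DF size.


DF(X) = direct successor contributions + join point contributions
= 15 + 38 = 53

53


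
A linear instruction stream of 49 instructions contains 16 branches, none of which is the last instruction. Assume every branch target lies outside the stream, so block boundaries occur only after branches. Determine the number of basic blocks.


With no in-sequence branch targets, the leaders are the first instruction plus the instruction after each branch.
Number of basic blocks = branches + 1
= 16 + 1 = 17

17


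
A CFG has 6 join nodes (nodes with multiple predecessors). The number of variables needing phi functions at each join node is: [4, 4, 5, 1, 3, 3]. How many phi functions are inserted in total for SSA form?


Total phi functions = sum of phi functions at each join node
= 4 + 4 + 5 + 1 + 3 + 3 = 20

20


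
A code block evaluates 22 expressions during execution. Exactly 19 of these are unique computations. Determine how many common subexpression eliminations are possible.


CSE count = total expressions - unique expressions
= 22 - 19 = 3

3


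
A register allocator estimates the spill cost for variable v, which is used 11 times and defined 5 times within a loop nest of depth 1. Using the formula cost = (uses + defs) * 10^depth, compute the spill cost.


uses + defs = 11 + 5 = 16
10^1 = 10
Spill cost = 16 * 10 = 160

160


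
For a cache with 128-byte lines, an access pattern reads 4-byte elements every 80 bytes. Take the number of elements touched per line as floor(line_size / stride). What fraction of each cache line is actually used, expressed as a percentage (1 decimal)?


Elements per cache line = floor(128 / 80) = 1
Bytes used = 1 * 4 = 4
Utilization = 4 / 128 * 100 = 3.1%

3.1


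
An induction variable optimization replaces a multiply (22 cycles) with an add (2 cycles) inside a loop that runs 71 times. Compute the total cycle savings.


Per-iteration saving = 22 - 2 = 20
Total saved = 71 * 20 = 1420

1420


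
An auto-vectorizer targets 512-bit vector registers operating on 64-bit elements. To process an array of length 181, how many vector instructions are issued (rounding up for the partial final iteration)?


Width = 512 / 64 = 8 elements per vector op
Iterations = ceil(181 / 8) = 23

23


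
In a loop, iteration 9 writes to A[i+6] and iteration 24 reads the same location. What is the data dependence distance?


Distance = read iteration - write iteration
= 24 - 9 = 15

15


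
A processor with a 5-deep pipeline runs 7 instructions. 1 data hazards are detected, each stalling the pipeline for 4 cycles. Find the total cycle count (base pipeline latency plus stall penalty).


Base cycles = 5 + 7 - 1 = 11
Total stalls = 1 * 4 = 4
Total = 11 + 4 = 15

15


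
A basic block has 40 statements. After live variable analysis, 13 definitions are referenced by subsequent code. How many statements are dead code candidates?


Dead code = total statements - live definitions
= 40 - 13 = 27

27


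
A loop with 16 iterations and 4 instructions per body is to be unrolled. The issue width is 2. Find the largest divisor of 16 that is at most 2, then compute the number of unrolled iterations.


Largest divisor of 16 <= 2 is 2
New iterations = 16 / 2 = 8

8


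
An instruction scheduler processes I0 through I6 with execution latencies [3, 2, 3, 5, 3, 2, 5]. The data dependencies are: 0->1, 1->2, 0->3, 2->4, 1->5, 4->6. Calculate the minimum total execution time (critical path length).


Compute longest path through dependency graph: dist(Ik) = max over predecessors of dist + latency(Ik).
dist(I0) = latency 3 = 3
dist(I1) = dist(I0) + 2 = 3 + 2 = 5
dist(I2) = dist(I1) + 3 = 5 + 3 = 8
dist(I3) = dist(I0) + 5 = 3 + 5 = 8
dist(I4) = dist(I2) + 3 = 8 + 3 = 11
dist(I5) = dist(I1) + 2 = 5 + 2 = 7
dist(I6) = dist(I4) + 5 = 11 + 5 = 16
Critical path = max dist = 16

16


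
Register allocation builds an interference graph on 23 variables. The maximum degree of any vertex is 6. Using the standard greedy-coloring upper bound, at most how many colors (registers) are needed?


Greedy coloring never needs more than (max_degree + 1) colors: when coloring a vertex, at most max_degree neighbors are already colored.
Upper bound = 6 + 1 = 7

7


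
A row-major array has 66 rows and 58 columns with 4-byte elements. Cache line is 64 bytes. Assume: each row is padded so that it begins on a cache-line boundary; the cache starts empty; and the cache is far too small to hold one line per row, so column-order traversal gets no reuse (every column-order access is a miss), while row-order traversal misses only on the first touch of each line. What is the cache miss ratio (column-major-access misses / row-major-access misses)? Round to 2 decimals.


Each row occupies 58 * 4 = 232 bytes and starts on a line boundary, so it spans ceil(232 / 64) = 4 cache lines.
Row-major traversal misses (one per line touched): 66 * ceil(58 * 4 / 64) = 264
Column-major traversal misses (no reuse, every access misses): 66 * 58 = 3828
Ratio = 3828 / 264 = 14.5

14.5


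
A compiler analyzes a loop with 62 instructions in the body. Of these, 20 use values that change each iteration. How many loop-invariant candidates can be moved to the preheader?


Invariant candidates = total - loop-dependent
= 62 - 20 = 42

42


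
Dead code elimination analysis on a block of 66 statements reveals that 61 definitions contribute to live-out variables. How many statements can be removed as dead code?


Dead code = total statements - live definitions
= 66 - 61 = 5

5


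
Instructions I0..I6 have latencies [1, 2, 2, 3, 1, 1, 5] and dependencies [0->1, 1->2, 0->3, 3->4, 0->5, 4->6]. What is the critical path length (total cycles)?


Compute longest path through dependency graph: dist(Ik) = max over predecessors of dist + latency(Ik).
dist(I0) = latency 1 = 1
dist(I1) = dist(I0) + 2 = 1 + 2 = 3
dist(I2) = dist(I1) + 2 = 3 + 2 = 5
dist(I3) = dist(I0) + 3 = 1 + 3 = 4
dist(I4) = dist(I3) + 1 = 4 + 1 = 5
dist(I5) = dist(I0) + 1 = 1 + 1 = 2
dist(I6) = dist(I4) + 5 = 5 + 5 = 10
Critical path = max dist = 10

10


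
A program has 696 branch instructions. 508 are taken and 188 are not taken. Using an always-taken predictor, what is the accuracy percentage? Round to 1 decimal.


Predictor: always-taken
Correct predictions = 508
Accuracy = 508 / 696 * 100 = 73.0%

73.0


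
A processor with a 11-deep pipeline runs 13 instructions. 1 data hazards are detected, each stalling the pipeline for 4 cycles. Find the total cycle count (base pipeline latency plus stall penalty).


Base cycles = 11 + 13 - 1 = 23
Total stalls = 1 * 4 = 4
Total = 23 + 4 = 27

27


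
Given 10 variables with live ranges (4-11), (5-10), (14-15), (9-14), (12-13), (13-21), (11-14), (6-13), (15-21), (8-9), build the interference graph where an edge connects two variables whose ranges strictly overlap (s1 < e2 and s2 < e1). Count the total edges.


Check all pairs for overlapping intervals.
Two intervals (s1,e1) and (s2,e2) overlap if s1 < e2 and s2 < e1.
v0 (4-11) vs v1..v9: overlaps v1, v3, v7, v9 -> 4
v1 (5-10) vs v2..v9: overlaps v3, v7, v9 -> 3
v2 (14-15) vs v3..v9: overlaps v5 -> 1
v3 (9-14) vs v4..v9: overlaps v4, v5, v6, v7 -> 4
v4 (12-13) vs v5..v9: overlaps v6, v7 -> 2
v5 (13-21) vs v6..v9: overlaps v6, v8 -> 2
v6 (11-14) vs v7..v9: overlaps v7 -> 1
v7 (6-13) vs v8..v9: overlaps v9 -> 1
v8 (15-21) vs v9: overlaps none -> 0
Total overlapping pairs = 4 + 3 + 1 + 4 + 2 + 2 + 1 + 1 + 0 = 18

18


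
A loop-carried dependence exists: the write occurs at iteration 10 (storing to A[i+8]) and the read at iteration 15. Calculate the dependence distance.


Distance = read iteration - write iteration
= 15 - 10 = 5

5


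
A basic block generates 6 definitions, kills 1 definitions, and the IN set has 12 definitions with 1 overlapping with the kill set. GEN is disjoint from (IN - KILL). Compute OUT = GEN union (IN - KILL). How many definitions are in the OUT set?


IN - KILL: 12 - 1 = 11 surviving definitions
OUT = GEN + surviving = 6 + 11 = 17

17


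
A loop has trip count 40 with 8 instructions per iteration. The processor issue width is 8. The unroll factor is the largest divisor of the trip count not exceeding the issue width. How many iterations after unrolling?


Largest divisor of 40 <= 8 is 8
New iterations = 40 / 8 = 5

5


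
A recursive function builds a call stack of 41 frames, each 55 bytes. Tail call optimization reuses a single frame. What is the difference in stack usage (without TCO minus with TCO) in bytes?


Without TCO: 41 * 55 = 2255 bytes
With TCO: reuse 1 frame = 55 bytes
Savings = 2255 - 55 = 2200

2200


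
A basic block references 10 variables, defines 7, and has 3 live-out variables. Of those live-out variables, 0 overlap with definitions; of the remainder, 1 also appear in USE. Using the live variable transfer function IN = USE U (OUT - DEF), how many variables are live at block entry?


OUT - DEF: 3 - 0 = 3
|IN| = |USE| + |OUT - DEF| - |USE ∩ (OUT - DEF)| = 10 + 3 - 1 = 12

12


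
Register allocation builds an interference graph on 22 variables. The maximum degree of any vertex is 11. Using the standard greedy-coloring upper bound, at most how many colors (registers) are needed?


Greedy coloring never needs more than (max_degree + 1) colors: when coloring a vertex, at most max_degree neighbors are already colored.
Upper bound = 11 + 1 = 12

12


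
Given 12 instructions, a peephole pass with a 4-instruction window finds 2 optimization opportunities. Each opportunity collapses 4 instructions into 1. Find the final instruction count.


Each match removes 3 instructions.
Total removed = 2 * 3 = 6
Remaining = 12 - 6 = 6

6


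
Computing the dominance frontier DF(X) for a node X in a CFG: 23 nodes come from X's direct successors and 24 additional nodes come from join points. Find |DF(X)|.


DF(X) = direct successor contributions + join point contributions
= 23 + 24 = 47

47


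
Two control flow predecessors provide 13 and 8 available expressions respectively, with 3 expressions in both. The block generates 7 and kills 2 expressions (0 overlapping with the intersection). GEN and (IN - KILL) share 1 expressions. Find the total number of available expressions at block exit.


IN = intersection of predecessors = 3
IN - KILL = 3 - 0 = 3
|OUT| = |GEN| + |IN - KILL| - |GEN ∩ (IN - KILL)| = 7 + 3 - 1 = 9

9


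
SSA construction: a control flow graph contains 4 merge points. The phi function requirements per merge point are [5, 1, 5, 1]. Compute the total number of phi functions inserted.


Total phi functions = sum of phi functions at each join node
= 5 + 1 + 5 + 1 = 12

12


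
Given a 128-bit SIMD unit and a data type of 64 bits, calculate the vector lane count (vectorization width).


Width = SIMD bits / data type bits
= 128 / 64 = 2

2


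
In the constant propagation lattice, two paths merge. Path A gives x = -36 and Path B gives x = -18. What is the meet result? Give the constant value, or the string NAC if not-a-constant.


Meet operation: if both paths give the same constant, result is that constant; if they differ, result is NAC (not-a-constant).
Path A: -36, Path B: -18 -> differ
Result: not-a-constant -> NAC

NAC


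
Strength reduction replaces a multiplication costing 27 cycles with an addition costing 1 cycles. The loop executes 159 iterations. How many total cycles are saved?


Per-iteration saving = 27 - 1 = 26
Total saved = 159 * 26 = 4134

4134


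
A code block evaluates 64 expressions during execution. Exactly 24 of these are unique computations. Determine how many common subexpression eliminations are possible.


CSE count = total expressions - unique expressions
= 64 - 24 = 40

40


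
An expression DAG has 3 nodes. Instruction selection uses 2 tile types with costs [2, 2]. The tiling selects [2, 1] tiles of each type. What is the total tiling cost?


Total cost = sum(count_i * cost_i)
= 2*2 + 1*2
= 6

6


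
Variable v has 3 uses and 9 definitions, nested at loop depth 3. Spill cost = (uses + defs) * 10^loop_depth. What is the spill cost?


uses + defs = 3 + 9 = 12
10^3 = 1000
Spill cost = 12 * 1000 = 12000

12000


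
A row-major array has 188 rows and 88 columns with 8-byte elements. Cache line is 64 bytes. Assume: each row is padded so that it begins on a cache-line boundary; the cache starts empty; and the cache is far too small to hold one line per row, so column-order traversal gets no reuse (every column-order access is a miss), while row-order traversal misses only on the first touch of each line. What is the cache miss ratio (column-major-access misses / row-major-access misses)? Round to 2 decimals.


Each row occupies 88 * 8 = 704 bytes and starts on a line boundary, so it spans ceil(704 / 64) = 11 cache lines.
Row-major traversal misses (one per line touched): 188 * ceil(88 * 8 / 64) = 2068
Column-major traversal misses (no reuse, every access misses): 188 * 88 = 16544
Ratio = 16544 / 2068 = 8.0

8.0


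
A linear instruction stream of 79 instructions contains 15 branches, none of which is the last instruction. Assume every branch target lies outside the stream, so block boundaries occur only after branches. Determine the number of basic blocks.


With no in-sequence branch targets, the leaders are the first instruction plus the instruction after each branch.
Number of basic blocks = branches + 1
= 15 + 1 = 16

16


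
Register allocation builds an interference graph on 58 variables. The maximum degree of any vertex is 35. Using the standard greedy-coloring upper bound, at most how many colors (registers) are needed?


Greedy coloring never needs more than (max_degree + 1) colors: when coloring a vertex, at most max_degree neighbors are already colored.
Upper bound = 35 + 1 = 36

36


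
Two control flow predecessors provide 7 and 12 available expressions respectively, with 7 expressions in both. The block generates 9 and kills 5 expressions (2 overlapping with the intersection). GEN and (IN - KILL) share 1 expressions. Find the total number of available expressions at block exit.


IN = intersection of predecessors = 7
IN - KILL = 7 - 2 = 5
|OUT| = |GEN| + |IN - KILL| - |GEN ∩ (IN - KILL)| = 9 + 5 - 1 = 13

13


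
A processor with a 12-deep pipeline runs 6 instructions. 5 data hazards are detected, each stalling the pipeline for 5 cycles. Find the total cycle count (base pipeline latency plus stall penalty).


Base cycles = 12 + 6 - 1 = 17
Total stalls = 5 * 5 = 25
Total = 17 + 25 = 42

42


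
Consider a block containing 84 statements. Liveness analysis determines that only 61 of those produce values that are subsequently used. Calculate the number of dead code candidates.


Dead code = total statements - live definitions
= 84 - 61 = 23

23


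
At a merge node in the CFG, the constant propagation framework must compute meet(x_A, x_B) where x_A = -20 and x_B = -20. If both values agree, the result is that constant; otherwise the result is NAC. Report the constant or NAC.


Meet operation: if both paths give the same constant, result is that constant; if they differ, result is NAC (not-a-constant).
Path A: -20, Path B: -20 -> equal
Result: constant -> -20

-20


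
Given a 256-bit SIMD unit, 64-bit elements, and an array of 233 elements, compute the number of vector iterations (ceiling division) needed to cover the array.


Width = 256 / 64 = 4 elements per vector op
Iterations = ceil(233 / 4) = 59

59


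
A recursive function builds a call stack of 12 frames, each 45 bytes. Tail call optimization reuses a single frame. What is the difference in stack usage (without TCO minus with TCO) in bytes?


Without TCO: 12 * 45 = 540 bytes
With TCO: reuse 1 frame = 45 bytes
Savings = 540 - 45 = 495

495


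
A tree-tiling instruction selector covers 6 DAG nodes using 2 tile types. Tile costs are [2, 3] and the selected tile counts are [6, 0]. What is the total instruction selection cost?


Total cost = sum(count_i * cost_i)
= 6*2 + 0*3
= 12

12


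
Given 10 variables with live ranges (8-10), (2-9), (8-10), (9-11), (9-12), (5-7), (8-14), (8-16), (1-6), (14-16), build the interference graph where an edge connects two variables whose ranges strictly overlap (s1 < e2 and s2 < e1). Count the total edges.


Check all pairs for overlapping intervals.
Two intervals (s1,e1) and (s2,e2) overlap if s1 < e2 and s2 < e1.
v0 (8-10) vs v1..v9: overlaps v1, v2, v3, v4, v6, v7 -> 6
v1 (2-9) vs v2..v9: overlaps v2, v5, v6, v7, v8 -> 5
v2 (8-10) vs v3..v9: overlaps v3, v4, v6, v7 -> 4
v3 (9-11) vs v4..v9: overlaps v4, v6, v7 -> 3
v4 (9-12) vs v5..v9: overlaps v6, v7 -> 2
v5 (5-7) vs v6..v9: overlaps v8 -> 1
v6 (8-14) vs v7..v9: overlaps v7 -> 1
v7 (8-16) vs v8..v9: overlaps v9 -> 1
v8 (1-6) vs v9: overlaps none -> 0
Total overlapping pairs = 6 + 5 + 4 + 3 + 2 + 1 + 1 + 1 + 0 = 23

23


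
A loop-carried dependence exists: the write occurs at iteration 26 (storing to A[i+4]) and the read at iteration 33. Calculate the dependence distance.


Distance = read iteration - write iteration
= 33 - 26 = 7

7


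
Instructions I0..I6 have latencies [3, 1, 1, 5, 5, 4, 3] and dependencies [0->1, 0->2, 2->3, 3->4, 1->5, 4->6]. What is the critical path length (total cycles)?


Compute longest path through dependency graph: dist(Ik) = max over predecessors of dist + latency(Ik).
dist(I0) = latency 3 = 3
dist(I1) = dist(I0) + 1 = 3 + 1 = 4
dist(I2) = dist(I0) + 1 = 3 + 1 = 4
dist(I3) = dist(I2) + 5 = 4 + 5 = 9
dist(I4) = dist(I3) + 5 = 9 + 5 = 14
dist(I5) = dist(I1) + 4 = 4 + 4 = 8
dist(I6) = dist(I4) + 3 = 14 + 3 = 17
Critical path = max dist = 17

17


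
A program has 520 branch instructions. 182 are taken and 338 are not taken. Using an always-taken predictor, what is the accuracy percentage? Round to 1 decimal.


Predictor: always-taken
Correct predictions = 182
Accuracy = 182 / 520 * 100 = 35.0%

35.0


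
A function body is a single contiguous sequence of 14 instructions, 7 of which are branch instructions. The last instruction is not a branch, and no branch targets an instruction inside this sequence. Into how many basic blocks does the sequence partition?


With no in-sequence branch targets, the leaders are the first instruction plus the instruction after each branch.
Number of basic blocks = branches + 1
= 7 + 1 = 8

8


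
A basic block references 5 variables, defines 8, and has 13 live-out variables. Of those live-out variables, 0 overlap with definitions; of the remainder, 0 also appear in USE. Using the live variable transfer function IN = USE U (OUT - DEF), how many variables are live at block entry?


OUT - DEF: 13 - 0 = 13
|IN| = |USE| + |OUT - DEF| - |USE ∩ (OUT - DEF)| = 5 + 13 - 0 = 18

18


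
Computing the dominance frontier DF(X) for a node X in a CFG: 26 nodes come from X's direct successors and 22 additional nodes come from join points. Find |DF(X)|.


DF(X) = direct successor contributions + join point contributions
= 26 + 22 = 48

48


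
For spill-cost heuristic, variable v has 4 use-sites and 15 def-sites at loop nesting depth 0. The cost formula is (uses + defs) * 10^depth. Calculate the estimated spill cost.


uses + defs = 4 + 15 = 19
10^0 = 1
Spill cost = 19 * 1 = 19

19


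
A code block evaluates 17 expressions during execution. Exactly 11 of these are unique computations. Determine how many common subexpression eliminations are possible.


CSE count = total expressions - unique expressions
= 17 - 11 = 6

6


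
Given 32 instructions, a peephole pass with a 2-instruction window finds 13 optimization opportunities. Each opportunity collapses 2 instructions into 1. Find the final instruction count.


Each match removes 1 instructions.
Total removed = 13 * 1 = 13
Remaining = 32 - 13 = 19

19


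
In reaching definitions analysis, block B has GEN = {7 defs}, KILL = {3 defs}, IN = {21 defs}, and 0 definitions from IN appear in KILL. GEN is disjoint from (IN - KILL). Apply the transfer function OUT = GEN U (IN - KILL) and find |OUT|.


IN - KILL: 21 - 0 = 21 surviving definitions
OUT = GEN + surviving = 7 + 21 = 28

28


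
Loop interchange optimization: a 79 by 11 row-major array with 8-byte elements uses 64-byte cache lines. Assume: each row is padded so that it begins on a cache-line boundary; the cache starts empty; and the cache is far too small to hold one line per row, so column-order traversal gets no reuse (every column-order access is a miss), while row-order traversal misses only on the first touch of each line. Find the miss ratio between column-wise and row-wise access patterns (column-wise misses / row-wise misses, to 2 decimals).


Each row occupies 11 * 8 = 88 bytes and starts on a line boundary, so it spans ceil(88 / 64) = 2 cache lines.
Row-major traversal misses (one per line touched): 79 * ceil(11 * 8 / 64) = 158
Column-major traversal misses (no reuse, every access misses): 79 * 11 = 869
Ratio = 869 / 158 = 5.5

5.5


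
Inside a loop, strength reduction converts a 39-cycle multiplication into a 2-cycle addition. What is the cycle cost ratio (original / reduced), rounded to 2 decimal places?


Ratio = mult_cost / add_cost = 39 / 2 = 19.5

19.5


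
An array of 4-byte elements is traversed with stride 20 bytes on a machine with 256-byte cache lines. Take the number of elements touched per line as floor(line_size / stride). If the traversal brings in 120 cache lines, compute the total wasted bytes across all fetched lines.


Elements per line = floor(256 / 20) = 12
Bytes used per line = 12 * 4 = 48
Wasted per line = 256 - 48 = 208
Total wasted = 208 * 120 = 24960

24960


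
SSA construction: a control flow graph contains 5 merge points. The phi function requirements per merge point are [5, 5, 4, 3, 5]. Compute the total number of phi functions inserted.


Total phi functions = sum of phi functions at each join node
= 5 + 5 + 4 + 3 + 5 = 22

22


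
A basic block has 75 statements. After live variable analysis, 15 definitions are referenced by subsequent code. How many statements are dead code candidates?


Dead code = total statements - live definitions
= 75 - 15 = 60

60


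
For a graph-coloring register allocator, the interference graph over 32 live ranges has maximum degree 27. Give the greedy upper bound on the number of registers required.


Greedy coloring never needs more than (max_degree + 1) colors: when coloring a vertex, at most max_degree neighbors are already colored.
Upper bound = 27 + 1 = 28

28


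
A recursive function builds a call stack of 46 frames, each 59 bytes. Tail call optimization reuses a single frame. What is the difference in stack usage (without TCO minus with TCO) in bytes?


Without TCO: 46 * 59 = 2714 bytes
With TCO: reuse 1 frame = 59 bytes
Savings = 2714 - 59 = 2655

2655


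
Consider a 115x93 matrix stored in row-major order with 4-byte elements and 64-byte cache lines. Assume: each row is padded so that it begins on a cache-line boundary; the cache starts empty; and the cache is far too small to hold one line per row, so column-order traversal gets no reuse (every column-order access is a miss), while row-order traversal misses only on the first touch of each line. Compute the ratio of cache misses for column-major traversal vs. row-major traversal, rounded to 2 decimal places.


Each row occupies 93 * 4 = 372 bytes and starts on a line boundary, so it spans ceil(372 / 64) = 6 cache lines.
Row-major traversal misses (one per line touched): 115 * ceil(93 * 4 / 64) = 690
Column-major traversal misses (no reuse, every access misses): 115 * 93 = 10695
Ratio = 10695 / 690 = 15.5

15.5


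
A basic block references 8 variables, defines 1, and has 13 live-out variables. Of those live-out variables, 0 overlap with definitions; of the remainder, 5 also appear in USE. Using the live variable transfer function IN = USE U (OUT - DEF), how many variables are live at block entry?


OUT - DEF: 13 - 0 = 13
|IN| = |USE| + |OUT - DEF| - |USE ∩ (OUT - DEF)| = 8 + 13 - 5 = 16

16


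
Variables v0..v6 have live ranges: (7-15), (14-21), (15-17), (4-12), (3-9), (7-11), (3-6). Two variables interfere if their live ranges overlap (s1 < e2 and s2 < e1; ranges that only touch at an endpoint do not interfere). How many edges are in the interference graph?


Check all pairs for overlapping intervals.
Two intervals (s1,e1) and (s2,e2) overlap if s1 < e2 and s2 < e1.
v0 (7-15) vs v1..v6: overlaps v1, v3, v4, v5 -> 4
v1 (14-21) vs v2..v6: overlaps v2 -> 1
v2 (15-17) vs v3..v6: overlaps none -> 0
v3 (4-12) vs v4..v6: overlaps v4, v5, v6 -> 3
v4 (3-9) vs v5..v6: overlaps v5, v6 -> 2
v5 (7-11) vs v6: overlaps none -> 0
Total overlapping pairs = 4 + 1 + 0 + 3 + 2 + 0 = 10

10


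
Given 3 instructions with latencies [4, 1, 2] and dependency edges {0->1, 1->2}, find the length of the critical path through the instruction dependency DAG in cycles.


Compute longest path through dependency graph: dist(Ik) = max over predecessors of dist + latency(Ik).
dist(I0) = latency 4 = 4
dist(I1) = dist(I0) + 1 = 4 + 1 = 5
dist(I2) = dist(I1) + 2 = 5 + 2 = 7
Critical path = max dist = 7

7


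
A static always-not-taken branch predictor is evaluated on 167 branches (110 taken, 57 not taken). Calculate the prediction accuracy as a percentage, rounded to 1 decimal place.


Predictor: always-not-taken
Correct predictions = 57
Accuracy = 57 / 167 * 100 = 34.1%

34.1


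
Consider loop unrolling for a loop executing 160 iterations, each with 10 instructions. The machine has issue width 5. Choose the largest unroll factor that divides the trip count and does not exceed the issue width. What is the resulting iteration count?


Largest divisor of 160 <= 5 is 5
New iterations = 160 / 5 = 32

32


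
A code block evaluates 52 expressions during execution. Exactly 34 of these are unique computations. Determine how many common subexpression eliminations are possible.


CSE count = total expressions - unique expressions
= 52 - 34 = 18

18


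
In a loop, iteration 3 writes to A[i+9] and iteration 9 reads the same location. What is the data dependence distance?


Distance = read iteration - write iteration
= 9 - 3 = 6

6


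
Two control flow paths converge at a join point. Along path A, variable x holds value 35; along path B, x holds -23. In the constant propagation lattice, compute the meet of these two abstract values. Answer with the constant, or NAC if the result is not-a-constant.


Meet operation: if both paths give the same constant, result is that constant; if they differ, result is NAC (not-a-constant).
Path A: 35, Path B: -23 -> differ
Result: not-a-constant -> NAC

NAC


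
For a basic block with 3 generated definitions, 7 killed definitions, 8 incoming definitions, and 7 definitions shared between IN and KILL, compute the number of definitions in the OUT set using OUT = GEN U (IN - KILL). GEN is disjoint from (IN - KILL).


IN - KILL: 8 - 7 = 1 surviving definitions
OUT = GEN + surviving = 3 + 1 = 4

4


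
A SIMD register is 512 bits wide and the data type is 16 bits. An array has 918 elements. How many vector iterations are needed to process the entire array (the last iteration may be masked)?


Width = 512 / 16 = 32 elements per vector op
Iterations = ceil(918 / 32) = 29

29


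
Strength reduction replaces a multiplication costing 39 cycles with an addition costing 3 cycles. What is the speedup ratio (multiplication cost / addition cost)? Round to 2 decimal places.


Ratio = mult_cost / add_cost = 39 / 3 = 13.0

13.0


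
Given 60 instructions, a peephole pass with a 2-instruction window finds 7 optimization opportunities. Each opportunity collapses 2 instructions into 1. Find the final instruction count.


Each match removes 1 instructions.
Total removed = 7 * 1 = 7
Remaining = 60 - 7 = 53

53


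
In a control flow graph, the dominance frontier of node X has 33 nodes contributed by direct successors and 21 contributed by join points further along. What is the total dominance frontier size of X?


DF(X) = direct successor contributions + join point contributions
= 33 + 21 = 54

54


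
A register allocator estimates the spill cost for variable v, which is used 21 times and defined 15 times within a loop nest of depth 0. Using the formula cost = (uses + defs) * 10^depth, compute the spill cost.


uses + defs = 21 + 15 = 36
10^0 = 1
Spill cost = 36 * 1 = 36

36


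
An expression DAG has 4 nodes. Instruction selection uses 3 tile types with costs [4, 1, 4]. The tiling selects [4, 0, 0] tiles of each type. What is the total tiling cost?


Total cost = sum(count_i * cost_i)
= 4*4 + 0*1 + 0*4
= 16

16
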